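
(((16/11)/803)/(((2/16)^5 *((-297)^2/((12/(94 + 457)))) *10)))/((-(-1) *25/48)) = 16777216/5962662547875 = 0.00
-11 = -11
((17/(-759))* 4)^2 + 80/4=11526244/576081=20.01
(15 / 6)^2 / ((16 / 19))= 475 / 64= 7.42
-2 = -2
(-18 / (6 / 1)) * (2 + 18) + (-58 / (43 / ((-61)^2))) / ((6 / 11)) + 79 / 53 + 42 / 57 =-1202812826 / 129903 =-9259.32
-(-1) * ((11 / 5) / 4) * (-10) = -11 / 2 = -5.50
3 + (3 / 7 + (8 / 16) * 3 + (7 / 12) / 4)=5.07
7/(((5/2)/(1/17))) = 14/85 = 0.16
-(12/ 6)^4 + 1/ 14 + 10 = -5.93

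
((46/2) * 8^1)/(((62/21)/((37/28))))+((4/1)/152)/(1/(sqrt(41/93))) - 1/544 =sqrt(3813)/3534+1388801/16864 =82.37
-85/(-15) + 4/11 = 199/33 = 6.03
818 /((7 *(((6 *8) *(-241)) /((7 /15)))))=-409 /86760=-0.00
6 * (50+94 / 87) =8888 / 29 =306.48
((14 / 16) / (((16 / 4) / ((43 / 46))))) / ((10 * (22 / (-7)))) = -2107 / 323840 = -0.01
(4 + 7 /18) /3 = 79 /54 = 1.46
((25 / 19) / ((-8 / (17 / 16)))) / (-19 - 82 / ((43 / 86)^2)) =425 / 843904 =0.00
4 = 4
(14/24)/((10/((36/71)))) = 21/710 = 0.03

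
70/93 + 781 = 72703/93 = 781.75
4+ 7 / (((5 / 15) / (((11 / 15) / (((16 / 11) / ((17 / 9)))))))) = 17279 / 720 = 24.00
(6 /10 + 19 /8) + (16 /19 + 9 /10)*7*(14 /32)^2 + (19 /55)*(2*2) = 715987 /107008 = 6.69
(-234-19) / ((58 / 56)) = -7084 / 29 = -244.28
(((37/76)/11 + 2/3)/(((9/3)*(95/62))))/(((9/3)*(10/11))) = 55273/974700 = 0.06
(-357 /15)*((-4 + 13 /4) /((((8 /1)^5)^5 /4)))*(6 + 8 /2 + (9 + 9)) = 0.00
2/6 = 1/3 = 0.33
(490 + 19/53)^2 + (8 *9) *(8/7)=4729614831/19663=240533.73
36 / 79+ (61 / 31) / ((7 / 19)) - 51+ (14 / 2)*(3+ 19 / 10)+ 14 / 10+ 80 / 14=-649549 / 171430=-3.79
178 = 178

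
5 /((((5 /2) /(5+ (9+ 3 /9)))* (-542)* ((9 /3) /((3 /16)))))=-43 /13008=-0.00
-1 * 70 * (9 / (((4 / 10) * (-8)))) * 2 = 1575 / 4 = 393.75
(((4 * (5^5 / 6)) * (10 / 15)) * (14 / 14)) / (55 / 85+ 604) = 212500 / 92511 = 2.30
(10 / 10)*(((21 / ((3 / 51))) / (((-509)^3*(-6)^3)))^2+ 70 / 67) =6310586541484753618867 / 6040132832563977555648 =1.04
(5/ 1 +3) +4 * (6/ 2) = 20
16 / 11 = 1.45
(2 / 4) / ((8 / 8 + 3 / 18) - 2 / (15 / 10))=-3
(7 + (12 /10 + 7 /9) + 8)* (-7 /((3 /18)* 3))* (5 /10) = -118.84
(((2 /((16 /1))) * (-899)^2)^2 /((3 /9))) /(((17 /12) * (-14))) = -5878699707609 /3808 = -1543776183.72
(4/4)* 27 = 27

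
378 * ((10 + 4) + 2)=6048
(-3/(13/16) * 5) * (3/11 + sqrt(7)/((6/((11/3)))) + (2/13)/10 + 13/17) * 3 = -440 * sqrt(7)/13-1842768/31603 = -147.86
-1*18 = -18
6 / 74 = 3 / 37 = 0.08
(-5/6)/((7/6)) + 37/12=199/84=2.37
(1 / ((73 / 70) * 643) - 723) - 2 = -34030705 / 46939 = -725.00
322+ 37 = 359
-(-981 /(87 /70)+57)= 21237 /29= 732.31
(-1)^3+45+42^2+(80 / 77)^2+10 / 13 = 139497706 / 77077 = 1809.85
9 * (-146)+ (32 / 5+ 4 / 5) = -6534 / 5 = -1306.80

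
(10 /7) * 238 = 340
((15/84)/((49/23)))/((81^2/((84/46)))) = 5/214326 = 0.00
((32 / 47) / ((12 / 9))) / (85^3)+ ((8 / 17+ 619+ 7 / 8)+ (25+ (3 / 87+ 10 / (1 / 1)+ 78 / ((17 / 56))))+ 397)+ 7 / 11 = 96492275459123 / 73660609000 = 1309.96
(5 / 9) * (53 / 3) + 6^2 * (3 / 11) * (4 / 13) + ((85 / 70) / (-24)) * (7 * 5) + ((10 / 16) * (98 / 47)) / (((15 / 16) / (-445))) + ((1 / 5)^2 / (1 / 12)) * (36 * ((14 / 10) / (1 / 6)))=-167807833657 / 362934000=-462.36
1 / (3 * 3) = 1 / 9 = 0.11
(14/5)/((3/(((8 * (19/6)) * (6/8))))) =266/15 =17.73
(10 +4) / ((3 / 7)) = 98 / 3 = 32.67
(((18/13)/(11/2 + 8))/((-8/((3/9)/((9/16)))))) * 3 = -8/351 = -0.02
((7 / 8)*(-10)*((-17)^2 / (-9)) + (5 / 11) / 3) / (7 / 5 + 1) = 556625 / 4752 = 117.13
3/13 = 0.23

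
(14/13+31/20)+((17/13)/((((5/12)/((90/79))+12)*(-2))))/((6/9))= 1769213/694460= 2.55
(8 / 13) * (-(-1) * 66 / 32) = 33 / 26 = 1.27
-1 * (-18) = 18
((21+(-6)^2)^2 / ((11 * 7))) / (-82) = -3249 / 6314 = -0.51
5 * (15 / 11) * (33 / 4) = 225 / 4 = 56.25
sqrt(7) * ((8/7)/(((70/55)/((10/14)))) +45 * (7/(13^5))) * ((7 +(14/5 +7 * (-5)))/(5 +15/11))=-1619491599 * sqrt(7)/636767495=-6.73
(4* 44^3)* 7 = 2385152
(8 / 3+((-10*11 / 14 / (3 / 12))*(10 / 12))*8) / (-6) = 724 / 21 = 34.48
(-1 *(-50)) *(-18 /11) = -900 /11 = -81.82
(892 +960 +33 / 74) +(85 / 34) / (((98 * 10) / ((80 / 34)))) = 114188843 / 61642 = 1852.45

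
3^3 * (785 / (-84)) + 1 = -7037 / 28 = -251.32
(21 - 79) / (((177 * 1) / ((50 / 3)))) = -2900 / 531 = -5.46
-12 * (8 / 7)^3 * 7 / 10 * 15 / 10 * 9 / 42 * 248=-1714176 / 1715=-999.52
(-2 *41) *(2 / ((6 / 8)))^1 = -656 / 3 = -218.67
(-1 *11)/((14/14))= -11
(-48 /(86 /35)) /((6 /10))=-1400 /43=-32.56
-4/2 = -2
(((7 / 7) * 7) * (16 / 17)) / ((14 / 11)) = 88 / 17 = 5.18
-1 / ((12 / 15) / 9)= -45 / 4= -11.25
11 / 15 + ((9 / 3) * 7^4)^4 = 40378010642065226 / 15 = 2691867376137681.73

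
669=669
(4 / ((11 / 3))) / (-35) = -12 / 385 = -0.03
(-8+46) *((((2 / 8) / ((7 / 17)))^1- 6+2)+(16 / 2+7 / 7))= 2983 / 14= 213.07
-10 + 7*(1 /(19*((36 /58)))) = -3217 /342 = -9.41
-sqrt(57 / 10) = -sqrt(570) / 10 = -2.39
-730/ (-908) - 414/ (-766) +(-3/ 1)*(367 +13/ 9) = -575891393/ 521646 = -1103.99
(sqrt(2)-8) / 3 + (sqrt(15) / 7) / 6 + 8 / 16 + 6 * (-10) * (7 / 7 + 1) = -733 / 6 + sqrt(15) / 42 + sqrt(2) / 3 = -121.60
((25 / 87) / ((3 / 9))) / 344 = 25 / 9976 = 0.00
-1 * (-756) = 756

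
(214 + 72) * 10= 2860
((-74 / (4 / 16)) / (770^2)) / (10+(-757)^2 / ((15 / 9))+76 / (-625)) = -0.00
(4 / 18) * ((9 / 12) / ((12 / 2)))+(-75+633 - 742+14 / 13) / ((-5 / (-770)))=-13183619 / 468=-28170.13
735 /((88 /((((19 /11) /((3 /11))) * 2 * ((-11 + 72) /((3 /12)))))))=283955 /11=25814.09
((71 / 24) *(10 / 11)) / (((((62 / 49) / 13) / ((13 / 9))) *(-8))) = -2939755 / 589248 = -4.99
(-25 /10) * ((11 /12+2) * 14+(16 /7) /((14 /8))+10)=-76645 /588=-130.35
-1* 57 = -57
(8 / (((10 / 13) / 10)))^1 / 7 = 104 / 7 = 14.86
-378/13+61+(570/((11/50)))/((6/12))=745565/143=5213.74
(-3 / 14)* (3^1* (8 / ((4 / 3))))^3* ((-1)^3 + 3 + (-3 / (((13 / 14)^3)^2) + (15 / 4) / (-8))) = 151940829915 / 38614472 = 3934.82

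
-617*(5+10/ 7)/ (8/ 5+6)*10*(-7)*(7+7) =9717750/ 19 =511460.53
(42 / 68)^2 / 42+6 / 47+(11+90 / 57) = 26253017 / 2064616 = 12.72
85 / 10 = 17 / 2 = 8.50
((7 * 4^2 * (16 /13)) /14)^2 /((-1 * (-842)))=8192 /71149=0.12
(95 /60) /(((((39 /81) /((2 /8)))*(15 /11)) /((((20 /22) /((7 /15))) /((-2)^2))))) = 855 /2912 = 0.29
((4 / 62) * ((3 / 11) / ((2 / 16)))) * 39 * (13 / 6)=4056 / 341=11.89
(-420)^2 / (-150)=-1176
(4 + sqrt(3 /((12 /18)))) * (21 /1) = 63 * sqrt(2) /2 + 84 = 128.55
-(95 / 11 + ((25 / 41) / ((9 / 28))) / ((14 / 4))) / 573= -37255 / 2325807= -0.02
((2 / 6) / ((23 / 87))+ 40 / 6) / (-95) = -547 / 6555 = -0.08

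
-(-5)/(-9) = -0.56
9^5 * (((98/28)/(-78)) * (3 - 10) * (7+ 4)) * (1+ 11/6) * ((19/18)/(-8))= -126916713/1664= -76272.06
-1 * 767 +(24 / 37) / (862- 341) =-14785435 / 19277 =-767.00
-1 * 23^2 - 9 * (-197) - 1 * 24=1220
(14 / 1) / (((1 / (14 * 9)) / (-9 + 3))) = -10584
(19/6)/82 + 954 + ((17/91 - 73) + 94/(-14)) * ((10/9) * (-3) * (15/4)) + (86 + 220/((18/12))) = 97638719/44772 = 2180.80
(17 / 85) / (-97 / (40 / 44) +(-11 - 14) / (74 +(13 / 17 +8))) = -2814 / 1505519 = -0.00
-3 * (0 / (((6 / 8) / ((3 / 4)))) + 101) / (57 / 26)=-2626 / 19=-138.21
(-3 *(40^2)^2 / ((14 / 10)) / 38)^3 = -7077888000000000000000 / 2352637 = -3008491322715744.08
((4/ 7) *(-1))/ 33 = -4/ 231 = -0.02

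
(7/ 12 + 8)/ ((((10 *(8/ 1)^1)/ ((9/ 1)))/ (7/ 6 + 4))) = 3193/ 640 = 4.99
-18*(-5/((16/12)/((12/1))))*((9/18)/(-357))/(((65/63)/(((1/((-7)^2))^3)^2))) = -243/3058924471421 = -0.00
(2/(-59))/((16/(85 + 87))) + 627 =73943/118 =626.64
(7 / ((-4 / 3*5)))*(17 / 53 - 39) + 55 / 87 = 380365 / 9222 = 41.25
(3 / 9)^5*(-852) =-284 / 81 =-3.51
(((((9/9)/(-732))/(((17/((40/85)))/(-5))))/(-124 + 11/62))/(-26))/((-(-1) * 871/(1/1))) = 310/4597290849177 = 0.00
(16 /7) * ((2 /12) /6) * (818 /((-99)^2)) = 3272 /617463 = 0.01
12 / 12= 1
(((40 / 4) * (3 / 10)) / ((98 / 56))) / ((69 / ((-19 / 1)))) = -76 / 161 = -0.47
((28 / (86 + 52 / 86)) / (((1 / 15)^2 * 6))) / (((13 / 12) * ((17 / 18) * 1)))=348300 / 29393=11.85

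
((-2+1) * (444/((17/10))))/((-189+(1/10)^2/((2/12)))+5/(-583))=129426000/93633467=1.38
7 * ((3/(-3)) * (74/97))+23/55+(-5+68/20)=-6959/1067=-6.52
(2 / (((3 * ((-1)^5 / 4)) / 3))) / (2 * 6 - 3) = -8 / 9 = -0.89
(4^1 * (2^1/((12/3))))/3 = 2/3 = 0.67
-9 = -9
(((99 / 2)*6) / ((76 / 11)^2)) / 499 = 35937 / 2882224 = 0.01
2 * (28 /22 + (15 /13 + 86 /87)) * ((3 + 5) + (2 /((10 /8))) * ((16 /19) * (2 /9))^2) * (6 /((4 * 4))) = 12510637046 /606312135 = 20.63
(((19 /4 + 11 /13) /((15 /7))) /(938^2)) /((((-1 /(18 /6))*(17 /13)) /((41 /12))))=-3977 /170941120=-0.00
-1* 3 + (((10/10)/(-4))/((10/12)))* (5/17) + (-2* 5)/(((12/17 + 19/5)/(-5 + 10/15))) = 255055/39066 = 6.53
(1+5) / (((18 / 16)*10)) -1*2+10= 128 / 15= 8.53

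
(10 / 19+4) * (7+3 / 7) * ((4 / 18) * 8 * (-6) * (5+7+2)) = -286208 / 57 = -5021.19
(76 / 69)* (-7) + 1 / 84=-14873 / 1932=-7.70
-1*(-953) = 953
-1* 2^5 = -32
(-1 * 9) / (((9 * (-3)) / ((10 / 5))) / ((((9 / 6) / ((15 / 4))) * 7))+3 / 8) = 168 / 83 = 2.02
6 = 6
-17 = -17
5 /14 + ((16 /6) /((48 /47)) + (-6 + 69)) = 4156 /63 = 65.97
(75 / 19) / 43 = 75 / 817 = 0.09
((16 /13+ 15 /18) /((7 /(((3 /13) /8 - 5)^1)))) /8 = -11891 /64896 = -0.18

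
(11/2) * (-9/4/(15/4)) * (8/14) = -66/35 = -1.89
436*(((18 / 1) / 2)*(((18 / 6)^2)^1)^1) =35316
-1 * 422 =-422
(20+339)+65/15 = 1090/3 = 363.33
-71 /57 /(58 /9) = -213 /1102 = -0.19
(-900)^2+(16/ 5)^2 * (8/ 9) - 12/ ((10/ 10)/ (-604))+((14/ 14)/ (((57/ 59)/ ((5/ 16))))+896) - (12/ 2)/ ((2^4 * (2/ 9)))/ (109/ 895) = 3049860687589/ 3727800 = 818139.57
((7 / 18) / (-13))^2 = 49 / 54756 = 0.00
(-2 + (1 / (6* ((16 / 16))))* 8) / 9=-2 / 27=-0.07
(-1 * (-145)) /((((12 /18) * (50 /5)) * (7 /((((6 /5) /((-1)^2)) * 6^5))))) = 1014768 /35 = 28993.37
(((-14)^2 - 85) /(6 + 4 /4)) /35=111 /245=0.45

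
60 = 60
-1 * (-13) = 13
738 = 738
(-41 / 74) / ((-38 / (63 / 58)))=2583 / 163096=0.02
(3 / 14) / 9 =1 / 42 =0.02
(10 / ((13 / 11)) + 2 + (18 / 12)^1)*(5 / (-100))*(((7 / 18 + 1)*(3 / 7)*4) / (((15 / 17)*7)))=-5287 / 22932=-0.23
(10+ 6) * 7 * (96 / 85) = 10752 / 85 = 126.49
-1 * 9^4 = -6561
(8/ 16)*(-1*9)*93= -837/ 2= -418.50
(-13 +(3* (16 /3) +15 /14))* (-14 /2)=-57 /2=-28.50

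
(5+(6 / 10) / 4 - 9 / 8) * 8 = 161 / 5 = 32.20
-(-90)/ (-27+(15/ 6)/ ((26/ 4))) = -585/ 173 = -3.38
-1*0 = 0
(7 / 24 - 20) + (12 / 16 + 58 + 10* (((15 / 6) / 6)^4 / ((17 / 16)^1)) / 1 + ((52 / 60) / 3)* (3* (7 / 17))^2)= 4654432 / 117045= 39.77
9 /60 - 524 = -10477 /20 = -523.85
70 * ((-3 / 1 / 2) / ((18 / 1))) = -5.83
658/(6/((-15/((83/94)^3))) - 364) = -1366310680/756403227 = -1.81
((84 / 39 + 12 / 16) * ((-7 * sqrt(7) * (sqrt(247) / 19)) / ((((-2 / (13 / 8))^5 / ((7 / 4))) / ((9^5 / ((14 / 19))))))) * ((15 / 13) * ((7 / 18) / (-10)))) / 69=-106653011283 * sqrt(1729) / 3087007744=-1436.59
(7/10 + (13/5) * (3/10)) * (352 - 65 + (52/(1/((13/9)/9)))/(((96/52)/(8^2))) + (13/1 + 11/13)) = 2759201/3159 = 873.44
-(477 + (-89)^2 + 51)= -8449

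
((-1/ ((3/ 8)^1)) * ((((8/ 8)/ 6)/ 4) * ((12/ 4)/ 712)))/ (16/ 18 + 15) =-3/ 101816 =-0.00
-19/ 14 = -1.36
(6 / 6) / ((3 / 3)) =1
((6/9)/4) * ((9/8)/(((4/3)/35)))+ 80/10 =827/64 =12.92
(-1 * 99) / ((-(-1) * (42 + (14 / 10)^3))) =-12375 / 5593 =-2.21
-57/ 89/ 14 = -57/ 1246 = -0.05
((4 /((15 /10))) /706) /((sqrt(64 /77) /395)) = 395 * sqrt(77) /2118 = 1.64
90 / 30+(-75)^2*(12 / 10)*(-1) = -6747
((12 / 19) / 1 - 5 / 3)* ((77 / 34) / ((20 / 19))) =-2.23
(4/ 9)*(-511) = -2044/ 9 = -227.11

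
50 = 50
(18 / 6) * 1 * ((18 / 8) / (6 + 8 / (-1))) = -27 / 8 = -3.38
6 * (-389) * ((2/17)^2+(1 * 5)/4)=-1704987/578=-2949.80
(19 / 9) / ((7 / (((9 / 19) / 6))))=1 / 42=0.02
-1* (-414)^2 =-171396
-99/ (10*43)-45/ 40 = -1.36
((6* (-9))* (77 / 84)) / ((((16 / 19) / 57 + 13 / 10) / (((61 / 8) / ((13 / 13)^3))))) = -32701185 / 113912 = -287.07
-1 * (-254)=254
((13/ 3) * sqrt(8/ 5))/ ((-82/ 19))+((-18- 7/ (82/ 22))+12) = -323/ 41- 247 * sqrt(10)/ 615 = -9.15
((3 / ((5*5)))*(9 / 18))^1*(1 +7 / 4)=33 / 200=0.16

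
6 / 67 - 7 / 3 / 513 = 8765 / 103113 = 0.09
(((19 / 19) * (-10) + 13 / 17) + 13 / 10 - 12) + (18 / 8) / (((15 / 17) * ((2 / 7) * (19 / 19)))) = -7487 / 680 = -11.01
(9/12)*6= 9/2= 4.50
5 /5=1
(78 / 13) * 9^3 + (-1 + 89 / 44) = 192501 / 44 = 4375.02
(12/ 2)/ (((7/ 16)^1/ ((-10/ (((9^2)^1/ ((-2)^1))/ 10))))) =6400/ 189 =33.86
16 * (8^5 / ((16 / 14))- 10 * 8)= 457472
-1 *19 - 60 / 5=-31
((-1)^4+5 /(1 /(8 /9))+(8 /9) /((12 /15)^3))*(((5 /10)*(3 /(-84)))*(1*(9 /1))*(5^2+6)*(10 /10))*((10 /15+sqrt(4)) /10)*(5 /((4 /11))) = -176297 /1344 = -131.17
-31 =-31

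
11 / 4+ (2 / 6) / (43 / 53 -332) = 2.75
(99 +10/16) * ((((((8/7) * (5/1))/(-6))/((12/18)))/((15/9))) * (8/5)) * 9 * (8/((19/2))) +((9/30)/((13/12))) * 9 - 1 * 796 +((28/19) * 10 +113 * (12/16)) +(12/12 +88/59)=-3523521303/2040220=-1727.03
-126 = -126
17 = 17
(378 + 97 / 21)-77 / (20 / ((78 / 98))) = 379.55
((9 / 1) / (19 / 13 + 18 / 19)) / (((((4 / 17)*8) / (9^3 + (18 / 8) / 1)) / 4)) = 1300455 / 224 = 5805.60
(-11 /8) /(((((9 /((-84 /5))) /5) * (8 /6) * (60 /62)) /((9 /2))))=44.76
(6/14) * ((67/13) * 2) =402/91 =4.42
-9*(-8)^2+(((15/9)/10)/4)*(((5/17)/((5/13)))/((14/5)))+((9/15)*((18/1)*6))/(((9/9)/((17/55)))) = -873301229/1570800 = -555.96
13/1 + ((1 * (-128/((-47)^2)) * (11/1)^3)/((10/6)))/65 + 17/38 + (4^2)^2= 7331412123/27281150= 268.74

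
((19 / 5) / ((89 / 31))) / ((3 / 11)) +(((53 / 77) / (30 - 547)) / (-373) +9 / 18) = 212233425311 / 39646181190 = 5.35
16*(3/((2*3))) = 8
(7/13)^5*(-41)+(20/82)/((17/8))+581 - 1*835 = -66183560333/258791221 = -255.74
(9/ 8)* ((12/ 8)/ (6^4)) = 1/ 768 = 0.00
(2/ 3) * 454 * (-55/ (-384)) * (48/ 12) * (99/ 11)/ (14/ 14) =12485/ 8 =1560.62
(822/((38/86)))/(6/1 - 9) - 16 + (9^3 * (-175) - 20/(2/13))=-2438481/19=-128341.11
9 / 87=3 / 29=0.10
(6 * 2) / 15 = 0.80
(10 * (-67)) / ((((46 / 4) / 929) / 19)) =-23652340 / 23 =-1028362.61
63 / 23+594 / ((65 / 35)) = 96453 / 299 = 322.59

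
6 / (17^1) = 6 / 17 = 0.35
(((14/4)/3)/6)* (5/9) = 35/324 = 0.11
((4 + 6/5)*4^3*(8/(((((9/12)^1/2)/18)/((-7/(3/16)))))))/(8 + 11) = -23855104/95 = -251106.36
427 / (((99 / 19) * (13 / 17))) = 107.16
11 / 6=1.83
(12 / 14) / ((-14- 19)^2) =0.00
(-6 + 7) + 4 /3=7 /3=2.33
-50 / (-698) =25 / 349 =0.07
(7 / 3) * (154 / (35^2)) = 22 / 75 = 0.29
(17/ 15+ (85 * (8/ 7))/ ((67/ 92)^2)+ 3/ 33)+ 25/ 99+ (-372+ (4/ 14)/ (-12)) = -5829297899/ 31108770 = -187.38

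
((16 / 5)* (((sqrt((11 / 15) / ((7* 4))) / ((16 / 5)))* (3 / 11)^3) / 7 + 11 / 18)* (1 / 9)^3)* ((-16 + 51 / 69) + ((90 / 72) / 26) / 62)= -24894463 / 608139090 - 2263133* sqrt(1155) / 7834513246560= -0.04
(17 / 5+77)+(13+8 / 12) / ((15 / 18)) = 484 / 5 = 96.80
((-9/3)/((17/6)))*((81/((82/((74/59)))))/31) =-53946/1274813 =-0.04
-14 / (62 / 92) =-20.77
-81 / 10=-8.10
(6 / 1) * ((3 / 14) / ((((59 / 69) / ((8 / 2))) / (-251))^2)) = 43192477584 / 24367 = 1772580.85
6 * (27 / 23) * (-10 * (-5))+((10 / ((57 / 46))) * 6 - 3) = 173749 / 437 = 397.59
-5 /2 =-2.50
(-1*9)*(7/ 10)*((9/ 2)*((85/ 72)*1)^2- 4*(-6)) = -244111/ 1280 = -190.71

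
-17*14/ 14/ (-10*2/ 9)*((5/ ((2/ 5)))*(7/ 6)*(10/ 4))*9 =80325/ 32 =2510.16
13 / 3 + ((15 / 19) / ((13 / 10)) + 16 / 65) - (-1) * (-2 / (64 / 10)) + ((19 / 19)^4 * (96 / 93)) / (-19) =4.82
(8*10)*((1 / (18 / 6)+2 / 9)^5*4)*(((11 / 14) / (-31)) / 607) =-5500000 / 7777875231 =-0.00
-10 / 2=-5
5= 5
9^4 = 6561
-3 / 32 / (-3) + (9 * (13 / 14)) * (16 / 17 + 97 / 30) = 664843 / 19040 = 34.92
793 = 793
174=174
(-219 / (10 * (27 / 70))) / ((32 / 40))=-2555 / 36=-70.97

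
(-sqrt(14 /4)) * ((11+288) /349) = -299 * sqrt(14) /698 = -1.60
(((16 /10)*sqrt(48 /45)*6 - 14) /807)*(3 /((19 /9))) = -126 /5111 + 576*sqrt(15) /127775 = -0.01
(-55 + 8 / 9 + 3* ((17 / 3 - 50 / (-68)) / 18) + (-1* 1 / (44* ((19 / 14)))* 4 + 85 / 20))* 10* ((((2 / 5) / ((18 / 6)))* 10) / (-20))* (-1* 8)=-2777656 / 10659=-260.59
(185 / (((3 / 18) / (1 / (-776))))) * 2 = -555 / 194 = -2.86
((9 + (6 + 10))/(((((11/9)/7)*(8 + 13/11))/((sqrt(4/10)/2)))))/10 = 63*sqrt(10)/404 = 0.49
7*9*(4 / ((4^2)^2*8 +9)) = 252 / 2057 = 0.12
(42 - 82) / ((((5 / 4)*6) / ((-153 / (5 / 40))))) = 6528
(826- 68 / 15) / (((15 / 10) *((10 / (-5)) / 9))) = -2464.40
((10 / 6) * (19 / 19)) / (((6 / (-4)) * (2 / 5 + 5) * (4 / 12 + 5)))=-25 / 648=-0.04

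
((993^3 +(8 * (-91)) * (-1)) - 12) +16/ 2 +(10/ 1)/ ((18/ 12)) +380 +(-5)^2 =2937443378/ 3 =979147792.67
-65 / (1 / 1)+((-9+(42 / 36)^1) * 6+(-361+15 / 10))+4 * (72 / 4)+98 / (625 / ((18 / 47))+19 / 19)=-3354497 / 8398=-399.44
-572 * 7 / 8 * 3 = -1501.50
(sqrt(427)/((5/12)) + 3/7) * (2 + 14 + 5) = 9 + 252 * sqrt(427)/5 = 1050.46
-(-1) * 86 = 86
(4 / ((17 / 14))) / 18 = 28 / 153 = 0.18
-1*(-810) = 810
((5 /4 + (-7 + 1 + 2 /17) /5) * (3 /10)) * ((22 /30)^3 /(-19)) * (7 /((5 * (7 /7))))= -9317 /14535000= -0.00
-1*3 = -3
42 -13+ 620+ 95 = 744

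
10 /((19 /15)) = 150 /19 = 7.89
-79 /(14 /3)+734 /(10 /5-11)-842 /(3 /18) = -5150.48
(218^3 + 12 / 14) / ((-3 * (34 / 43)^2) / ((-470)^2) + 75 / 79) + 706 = 10913582.21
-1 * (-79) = 79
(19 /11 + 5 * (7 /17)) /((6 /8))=944 /187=5.05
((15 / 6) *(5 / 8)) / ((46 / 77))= 1925 / 736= 2.62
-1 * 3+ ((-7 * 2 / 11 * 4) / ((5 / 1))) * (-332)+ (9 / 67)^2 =82723258 / 246895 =335.05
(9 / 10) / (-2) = -9 / 20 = -0.45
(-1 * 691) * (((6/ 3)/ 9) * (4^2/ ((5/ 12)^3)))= -4245504/ 125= -33964.03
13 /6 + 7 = 9.17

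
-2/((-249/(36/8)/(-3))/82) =-738/83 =-8.89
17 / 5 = 3.40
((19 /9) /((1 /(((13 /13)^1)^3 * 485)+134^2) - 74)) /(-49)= -9215 /3824692011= -0.00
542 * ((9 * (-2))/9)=-1084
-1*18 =-18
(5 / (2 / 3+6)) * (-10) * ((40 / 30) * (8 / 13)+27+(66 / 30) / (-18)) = -32407 / 156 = -207.74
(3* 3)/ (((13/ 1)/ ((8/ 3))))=24/ 13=1.85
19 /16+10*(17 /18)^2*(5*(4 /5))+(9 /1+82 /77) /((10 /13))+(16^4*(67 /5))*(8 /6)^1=584262110587 /498960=1170959.82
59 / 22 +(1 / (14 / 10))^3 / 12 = 122797 / 45276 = 2.71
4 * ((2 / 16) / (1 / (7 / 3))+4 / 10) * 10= 83 / 3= 27.67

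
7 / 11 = 0.64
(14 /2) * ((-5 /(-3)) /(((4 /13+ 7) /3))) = 91 /19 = 4.79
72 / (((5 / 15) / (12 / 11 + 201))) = 480168 / 11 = 43651.64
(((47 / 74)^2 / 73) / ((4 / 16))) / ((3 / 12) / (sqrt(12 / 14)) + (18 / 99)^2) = -102638976 / 10088740087 + 129367876*sqrt(42) / 10088740087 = 0.07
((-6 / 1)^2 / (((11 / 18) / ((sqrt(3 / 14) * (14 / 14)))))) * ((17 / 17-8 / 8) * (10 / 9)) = 0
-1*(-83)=83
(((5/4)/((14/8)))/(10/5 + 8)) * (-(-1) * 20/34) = 5/119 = 0.04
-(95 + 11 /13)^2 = -1552516 /169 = -9186.49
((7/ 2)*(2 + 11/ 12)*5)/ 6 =1225/ 144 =8.51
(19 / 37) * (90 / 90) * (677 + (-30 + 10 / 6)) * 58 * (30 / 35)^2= 3676272 / 259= 14194.10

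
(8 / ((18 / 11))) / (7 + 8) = 44 / 135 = 0.33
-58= -58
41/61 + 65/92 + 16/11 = 174899/61732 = 2.83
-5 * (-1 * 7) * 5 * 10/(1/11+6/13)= 250250/79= 3167.72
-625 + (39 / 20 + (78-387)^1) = -18641 / 20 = -932.05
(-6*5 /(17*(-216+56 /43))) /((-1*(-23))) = 645 /1804856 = 0.00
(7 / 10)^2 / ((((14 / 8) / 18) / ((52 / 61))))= 6552 / 1525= 4.30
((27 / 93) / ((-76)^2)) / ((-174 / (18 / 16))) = -27 / 83081984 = -0.00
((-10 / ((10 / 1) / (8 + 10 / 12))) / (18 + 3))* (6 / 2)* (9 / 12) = -53 / 56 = -0.95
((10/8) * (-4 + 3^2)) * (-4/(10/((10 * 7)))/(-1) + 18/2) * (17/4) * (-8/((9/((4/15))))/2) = -3145/27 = -116.48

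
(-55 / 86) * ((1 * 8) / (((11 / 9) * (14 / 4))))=-360 / 301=-1.20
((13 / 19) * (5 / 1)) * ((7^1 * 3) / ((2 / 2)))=1365 / 19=71.84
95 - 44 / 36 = 844 / 9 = 93.78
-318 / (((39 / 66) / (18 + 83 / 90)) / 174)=-8859268 / 5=-1771853.60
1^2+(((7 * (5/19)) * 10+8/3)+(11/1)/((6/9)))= 4399/114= 38.59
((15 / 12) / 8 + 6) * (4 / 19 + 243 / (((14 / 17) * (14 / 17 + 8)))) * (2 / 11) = 88171487 / 2340800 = 37.67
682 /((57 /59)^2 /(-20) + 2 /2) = 1531640 /2141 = 715.39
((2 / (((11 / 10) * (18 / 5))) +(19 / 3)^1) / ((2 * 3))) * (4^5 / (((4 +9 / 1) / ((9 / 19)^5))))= 758066688 / 354082157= 2.14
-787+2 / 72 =-28331 / 36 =-786.97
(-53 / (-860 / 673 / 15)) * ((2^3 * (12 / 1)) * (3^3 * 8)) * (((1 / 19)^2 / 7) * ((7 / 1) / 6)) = 92454048 / 15523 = 5955.94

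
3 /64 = 0.05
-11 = -11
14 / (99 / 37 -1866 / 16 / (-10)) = 5920 / 6063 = 0.98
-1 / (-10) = 1 / 10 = 0.10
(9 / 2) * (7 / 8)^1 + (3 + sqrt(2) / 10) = sqrt(2) / 10 + 111 / 16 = 7.08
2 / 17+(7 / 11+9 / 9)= 328 / 187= 1.75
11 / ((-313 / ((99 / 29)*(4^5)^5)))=-1226104998551617536 / 9077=-135078219516538.23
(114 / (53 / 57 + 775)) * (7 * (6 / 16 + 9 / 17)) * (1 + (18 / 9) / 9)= 1.14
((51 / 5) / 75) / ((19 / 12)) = 204 / 2375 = 0.09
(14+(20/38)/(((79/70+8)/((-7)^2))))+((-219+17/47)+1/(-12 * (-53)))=-201.81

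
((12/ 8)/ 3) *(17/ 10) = 17/ 20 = 0.85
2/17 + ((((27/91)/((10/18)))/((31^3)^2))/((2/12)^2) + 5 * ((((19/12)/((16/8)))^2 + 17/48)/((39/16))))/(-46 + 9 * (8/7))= 1623355154447797/26478672322635000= 0.06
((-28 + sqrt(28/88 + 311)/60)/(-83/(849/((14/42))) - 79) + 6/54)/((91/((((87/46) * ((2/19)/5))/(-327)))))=-1222553/1963211052348 + 73863 * sqrt(16742)/1919584140073600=-0.00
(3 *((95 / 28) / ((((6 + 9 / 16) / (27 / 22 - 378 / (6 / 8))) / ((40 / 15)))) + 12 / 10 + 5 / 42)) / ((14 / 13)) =-145432963 / 75460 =-1927.29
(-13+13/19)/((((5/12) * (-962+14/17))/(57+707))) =9117576/388075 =23.49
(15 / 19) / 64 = 15 / 1216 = 0.01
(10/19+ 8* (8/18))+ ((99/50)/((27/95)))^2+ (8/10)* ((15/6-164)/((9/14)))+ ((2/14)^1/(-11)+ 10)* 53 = 501597163/1316700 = 380.95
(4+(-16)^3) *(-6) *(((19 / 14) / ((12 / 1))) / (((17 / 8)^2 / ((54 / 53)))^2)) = 232154284032 / 1642273423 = 141.36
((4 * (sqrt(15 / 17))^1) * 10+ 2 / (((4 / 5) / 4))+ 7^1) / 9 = 17 / 9+ 40 * sqrt(255) / 153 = 6.06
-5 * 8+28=-12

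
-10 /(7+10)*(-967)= 9670 /17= 568.82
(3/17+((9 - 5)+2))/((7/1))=15/17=0.88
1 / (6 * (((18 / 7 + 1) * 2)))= 7 / 300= 0.02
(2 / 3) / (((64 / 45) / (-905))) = -13575 / 32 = -424.22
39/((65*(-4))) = -3/20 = -0.15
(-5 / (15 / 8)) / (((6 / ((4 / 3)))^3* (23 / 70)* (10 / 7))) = -3136 / 50301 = -0.06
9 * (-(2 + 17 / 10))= -333 / 10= -33.30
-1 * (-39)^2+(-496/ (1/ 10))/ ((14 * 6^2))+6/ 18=-96422/ 63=-1530.51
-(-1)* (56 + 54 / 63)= 56.86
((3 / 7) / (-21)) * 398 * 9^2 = -32238 / 49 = -657.92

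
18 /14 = 9 /7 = 1.29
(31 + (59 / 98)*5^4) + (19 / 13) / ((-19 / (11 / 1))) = 517791 / 1274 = 406.43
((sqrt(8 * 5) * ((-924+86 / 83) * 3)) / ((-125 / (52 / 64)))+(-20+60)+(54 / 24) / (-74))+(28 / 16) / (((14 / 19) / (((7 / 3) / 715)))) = 3172802 / 79365+1493817 * sqrt(10) / 41500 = 153.81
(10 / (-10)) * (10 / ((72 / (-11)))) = 55 / 36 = 1.53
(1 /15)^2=0.00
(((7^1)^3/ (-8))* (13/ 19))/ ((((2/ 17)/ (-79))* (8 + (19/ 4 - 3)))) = 460649/ 228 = 2020.39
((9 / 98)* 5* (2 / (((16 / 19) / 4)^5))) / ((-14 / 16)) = -111424455 / 43904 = -2537.91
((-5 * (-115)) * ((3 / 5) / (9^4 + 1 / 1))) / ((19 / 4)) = 690 / 62339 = 0.01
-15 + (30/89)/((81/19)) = -35855/2403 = -14.92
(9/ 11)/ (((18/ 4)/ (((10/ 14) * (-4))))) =-0.52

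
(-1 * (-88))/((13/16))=1408/13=108.31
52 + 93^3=804409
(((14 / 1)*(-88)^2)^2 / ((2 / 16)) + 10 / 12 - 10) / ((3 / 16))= 501505239673.78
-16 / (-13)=16 / 13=1.23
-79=-79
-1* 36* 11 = -396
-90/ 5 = -18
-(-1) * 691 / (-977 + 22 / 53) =-36623 / 51759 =-0.71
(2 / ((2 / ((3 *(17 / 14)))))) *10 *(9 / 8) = 2295 / 56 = 40.98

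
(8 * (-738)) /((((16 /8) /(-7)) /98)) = 2025072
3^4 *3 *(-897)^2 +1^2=195519988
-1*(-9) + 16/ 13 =133/ 13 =10.23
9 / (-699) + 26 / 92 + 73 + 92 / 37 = 30042341 / 396566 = 75.76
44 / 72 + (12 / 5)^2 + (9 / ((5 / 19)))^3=90018133 / 2250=40008.06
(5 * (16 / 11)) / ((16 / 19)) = 95 / 11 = 8.64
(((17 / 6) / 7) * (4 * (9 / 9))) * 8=272 / 21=12.95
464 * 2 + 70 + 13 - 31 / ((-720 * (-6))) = 4367489 / 4320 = 1010.99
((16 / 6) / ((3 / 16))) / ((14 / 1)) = 64 / 63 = 1.02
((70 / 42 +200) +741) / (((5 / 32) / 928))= 83980288 / 15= 5598685.87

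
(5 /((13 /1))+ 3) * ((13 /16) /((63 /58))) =319 /126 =2.53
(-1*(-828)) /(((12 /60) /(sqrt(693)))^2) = 14345100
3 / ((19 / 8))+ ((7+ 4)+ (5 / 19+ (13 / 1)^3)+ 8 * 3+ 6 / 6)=42456 / 19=2234.53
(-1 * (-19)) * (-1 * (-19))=361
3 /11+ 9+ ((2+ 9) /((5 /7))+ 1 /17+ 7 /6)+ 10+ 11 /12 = 413063 /11220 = 36.81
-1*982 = -982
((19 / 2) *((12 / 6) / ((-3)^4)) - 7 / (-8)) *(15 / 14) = 3595 / 3024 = 1.19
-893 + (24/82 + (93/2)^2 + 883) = 353017/164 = 2152.54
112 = 112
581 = 581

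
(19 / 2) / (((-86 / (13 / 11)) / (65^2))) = -1043575 / 1892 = -551.57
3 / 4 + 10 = 10.75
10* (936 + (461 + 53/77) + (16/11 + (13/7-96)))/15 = 870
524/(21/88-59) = -46112/5171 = -8.92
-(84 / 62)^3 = -74088 / 29791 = -2.49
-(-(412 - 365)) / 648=0.07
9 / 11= 0.82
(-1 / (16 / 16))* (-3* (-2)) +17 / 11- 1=-60 / 11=-5.45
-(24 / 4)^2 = -36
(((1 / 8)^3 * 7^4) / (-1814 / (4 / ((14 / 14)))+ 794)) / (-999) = -2401 / 174161664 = -0.00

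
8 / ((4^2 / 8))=4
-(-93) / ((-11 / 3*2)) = -279 / 22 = -12.68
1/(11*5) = 1/55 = 0.02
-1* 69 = -69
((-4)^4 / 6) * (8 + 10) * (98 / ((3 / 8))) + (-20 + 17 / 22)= 4415065 / 22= 200684.77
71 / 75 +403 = 30296 / 75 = 403.95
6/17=0.35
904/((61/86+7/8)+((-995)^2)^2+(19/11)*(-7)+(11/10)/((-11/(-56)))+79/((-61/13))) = 1043324480/1131210141636231347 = 0.00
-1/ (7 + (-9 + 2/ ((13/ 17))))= -13/ 8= -1.62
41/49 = 0.84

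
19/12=1.58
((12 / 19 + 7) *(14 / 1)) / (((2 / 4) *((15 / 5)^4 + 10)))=580 / 247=2.35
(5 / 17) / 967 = 5 / 16439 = 0.00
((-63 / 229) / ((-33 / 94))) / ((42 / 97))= 4559 / 2519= 1.81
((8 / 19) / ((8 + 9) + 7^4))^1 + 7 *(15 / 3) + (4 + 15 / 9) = 40.67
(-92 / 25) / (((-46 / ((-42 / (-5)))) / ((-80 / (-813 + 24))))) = 0.07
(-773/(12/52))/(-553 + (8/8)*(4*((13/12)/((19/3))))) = 190931/31482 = 6.06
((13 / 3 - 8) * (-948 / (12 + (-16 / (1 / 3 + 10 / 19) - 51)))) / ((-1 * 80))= 42581 / 56460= 0.75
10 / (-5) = -2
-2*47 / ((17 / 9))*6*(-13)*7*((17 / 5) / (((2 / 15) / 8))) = 5542992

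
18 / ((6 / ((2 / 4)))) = 1.50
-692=-692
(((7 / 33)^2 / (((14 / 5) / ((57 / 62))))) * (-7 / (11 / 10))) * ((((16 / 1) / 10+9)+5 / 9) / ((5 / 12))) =-934724 / 371349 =-2.52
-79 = -79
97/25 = 3.88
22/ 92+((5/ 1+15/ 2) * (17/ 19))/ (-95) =1008/ 8303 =0.12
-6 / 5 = -1.20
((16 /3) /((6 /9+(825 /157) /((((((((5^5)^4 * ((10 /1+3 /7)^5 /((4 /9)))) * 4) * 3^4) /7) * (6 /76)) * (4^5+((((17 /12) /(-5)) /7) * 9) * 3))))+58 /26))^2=3230544773074921025564037590588131025041490793228149414062500000000 /953467691554032603906913563821882350470615325258875632154059565529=3.39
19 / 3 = 6.33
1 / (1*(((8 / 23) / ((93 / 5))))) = 2139 / 40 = 53.48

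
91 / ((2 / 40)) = 1820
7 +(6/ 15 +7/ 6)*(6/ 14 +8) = 4243/ 210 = 20.20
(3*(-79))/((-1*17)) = 237/17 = 13.94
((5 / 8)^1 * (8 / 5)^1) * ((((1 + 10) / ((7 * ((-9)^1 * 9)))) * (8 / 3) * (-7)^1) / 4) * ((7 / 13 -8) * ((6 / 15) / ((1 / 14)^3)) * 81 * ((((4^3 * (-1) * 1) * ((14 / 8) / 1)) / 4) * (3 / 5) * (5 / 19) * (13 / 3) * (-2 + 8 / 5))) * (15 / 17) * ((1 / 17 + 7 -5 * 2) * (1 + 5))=39350277120 / 5491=7166322.55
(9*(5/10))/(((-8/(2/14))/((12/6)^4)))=-9/7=-1.29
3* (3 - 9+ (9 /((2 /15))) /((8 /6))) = 1071 /8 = 133.88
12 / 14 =6 / 7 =0.86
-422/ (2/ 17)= -3587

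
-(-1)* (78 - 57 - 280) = -259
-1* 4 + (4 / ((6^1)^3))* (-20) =-118 / 27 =-4.37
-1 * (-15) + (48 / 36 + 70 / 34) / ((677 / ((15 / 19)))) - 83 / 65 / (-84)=17932027493 / 1193943660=15.02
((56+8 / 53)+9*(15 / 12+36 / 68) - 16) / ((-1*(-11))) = 202421 / 39644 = 5.11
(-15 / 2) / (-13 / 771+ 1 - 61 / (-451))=-6.71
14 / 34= 0.41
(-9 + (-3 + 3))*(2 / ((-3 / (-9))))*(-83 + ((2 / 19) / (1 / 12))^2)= 1586898 / 361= 4395.84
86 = 86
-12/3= -4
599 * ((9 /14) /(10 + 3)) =5391 /182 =29.62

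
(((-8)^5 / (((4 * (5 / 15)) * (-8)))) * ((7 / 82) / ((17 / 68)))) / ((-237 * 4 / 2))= -7168 / 3239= -2.21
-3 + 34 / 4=11 / 2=5.50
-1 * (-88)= 88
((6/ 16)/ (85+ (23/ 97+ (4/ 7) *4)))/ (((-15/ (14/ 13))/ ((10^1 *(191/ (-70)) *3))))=389067/ 15451280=0.03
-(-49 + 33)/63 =16/63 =0.25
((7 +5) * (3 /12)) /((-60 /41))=-41 /20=-2.05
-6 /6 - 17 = -18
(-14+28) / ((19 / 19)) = 14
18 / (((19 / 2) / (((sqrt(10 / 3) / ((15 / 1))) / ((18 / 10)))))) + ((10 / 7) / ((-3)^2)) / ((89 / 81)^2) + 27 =4 * sqrt(30) / 171 + 1504359 / 55447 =27.26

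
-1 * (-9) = 9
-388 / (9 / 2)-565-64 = -6437 / 9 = -715.22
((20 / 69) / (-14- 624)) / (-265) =2 / 1166583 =0.00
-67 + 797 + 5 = 735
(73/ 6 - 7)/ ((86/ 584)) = 4526/ 129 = 35.09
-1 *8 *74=-592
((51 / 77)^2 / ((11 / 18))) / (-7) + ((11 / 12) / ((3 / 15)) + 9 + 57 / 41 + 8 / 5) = 18498134663 / 1123071180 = 16.47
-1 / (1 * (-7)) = 1 / 7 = 0.14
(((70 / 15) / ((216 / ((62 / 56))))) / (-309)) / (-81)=0.00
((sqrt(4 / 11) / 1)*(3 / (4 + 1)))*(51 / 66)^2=867*sqrt(11) / 13310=0.22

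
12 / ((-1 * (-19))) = 12 / 19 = 0.63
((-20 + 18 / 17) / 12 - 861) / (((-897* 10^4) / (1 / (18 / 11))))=967813 / 16468920000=0.00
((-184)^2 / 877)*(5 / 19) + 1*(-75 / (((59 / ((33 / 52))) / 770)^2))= -5134.54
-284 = -284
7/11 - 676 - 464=-12533/11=-1139.36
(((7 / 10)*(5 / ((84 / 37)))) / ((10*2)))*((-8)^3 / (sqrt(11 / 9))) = -592*sqrt(11) / 55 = -35.70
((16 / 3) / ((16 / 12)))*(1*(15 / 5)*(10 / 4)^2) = 75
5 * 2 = 10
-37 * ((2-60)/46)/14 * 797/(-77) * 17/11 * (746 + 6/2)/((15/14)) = -1555574239/41745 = -37263.73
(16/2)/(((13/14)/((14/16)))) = 98/13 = 7.54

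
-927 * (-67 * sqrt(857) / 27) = 6901 * sqrt(857) / 3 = 67341.25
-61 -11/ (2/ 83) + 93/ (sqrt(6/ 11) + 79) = -70885941/ 137290 -93 * sqrt(66)/ 68645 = -516.33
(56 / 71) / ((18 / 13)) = 364 / 639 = 0.57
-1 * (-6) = 6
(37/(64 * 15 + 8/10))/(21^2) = 185/2118564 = 0.00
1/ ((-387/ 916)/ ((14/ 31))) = -12824/ 11997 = -1.07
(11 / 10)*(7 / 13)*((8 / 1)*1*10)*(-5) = -3080 / 13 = -236.92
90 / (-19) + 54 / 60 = -729 / 190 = -3.84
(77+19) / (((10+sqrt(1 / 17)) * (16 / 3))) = 3060 / 1699 -18 * sqrt(17) / 1699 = 1.76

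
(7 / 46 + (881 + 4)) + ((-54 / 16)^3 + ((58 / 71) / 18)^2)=4071314488219 / 4808388096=846.71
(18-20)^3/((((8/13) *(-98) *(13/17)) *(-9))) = -0.02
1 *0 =0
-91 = -91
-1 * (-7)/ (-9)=-7/ 9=-0.78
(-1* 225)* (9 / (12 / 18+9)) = -6075 / 29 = -209.48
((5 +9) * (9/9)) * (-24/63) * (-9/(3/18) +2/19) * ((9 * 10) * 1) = 491520/19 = 25869.47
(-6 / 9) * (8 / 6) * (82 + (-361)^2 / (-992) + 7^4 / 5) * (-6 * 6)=2136907 / 155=13786.50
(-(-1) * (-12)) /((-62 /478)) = 2868 /31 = 92.52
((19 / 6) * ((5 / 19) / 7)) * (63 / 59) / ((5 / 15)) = 45 / 118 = 0.38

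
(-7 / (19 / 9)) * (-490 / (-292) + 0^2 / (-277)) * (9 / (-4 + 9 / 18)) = 19845 / 1387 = 14.31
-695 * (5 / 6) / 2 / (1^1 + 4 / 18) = -10425 / 44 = -236.93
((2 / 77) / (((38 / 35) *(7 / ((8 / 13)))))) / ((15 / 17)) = 136 / 57057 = 0.00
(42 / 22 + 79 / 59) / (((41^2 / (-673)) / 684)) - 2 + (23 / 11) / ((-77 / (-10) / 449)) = -64645042808 / 84004613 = -769.54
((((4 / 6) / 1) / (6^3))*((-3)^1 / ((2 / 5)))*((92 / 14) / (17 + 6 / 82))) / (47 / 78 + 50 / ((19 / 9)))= -232921 / 634916520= -0.00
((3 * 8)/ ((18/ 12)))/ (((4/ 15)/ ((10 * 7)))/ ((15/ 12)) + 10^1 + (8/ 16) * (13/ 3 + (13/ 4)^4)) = 7168000/ 30442907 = 0.24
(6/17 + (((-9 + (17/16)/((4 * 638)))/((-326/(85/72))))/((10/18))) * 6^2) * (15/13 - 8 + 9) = 7808687985/1470891136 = 5.31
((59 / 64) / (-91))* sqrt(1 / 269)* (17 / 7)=-1003* sqrt(269) / 10966592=-0.00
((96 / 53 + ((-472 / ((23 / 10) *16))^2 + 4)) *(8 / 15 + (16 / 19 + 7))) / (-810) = -11398538459 / 6472341450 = -1.76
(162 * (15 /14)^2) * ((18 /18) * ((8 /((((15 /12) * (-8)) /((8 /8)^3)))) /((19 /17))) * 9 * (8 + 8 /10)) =-9815256 /931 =-10542.70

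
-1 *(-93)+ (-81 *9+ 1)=-635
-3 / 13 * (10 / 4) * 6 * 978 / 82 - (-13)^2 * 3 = -292236 / 533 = -548.29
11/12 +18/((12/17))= 317/12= 26.42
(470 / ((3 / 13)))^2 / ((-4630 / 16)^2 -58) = 2389254400 / 48199617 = 49.57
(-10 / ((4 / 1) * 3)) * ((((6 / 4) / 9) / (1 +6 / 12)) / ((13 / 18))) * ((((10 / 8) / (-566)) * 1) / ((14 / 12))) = 25 / 103012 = 0.00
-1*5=-5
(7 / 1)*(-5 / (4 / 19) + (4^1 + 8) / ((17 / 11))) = -7609 / 68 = -111.90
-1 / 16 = -0.06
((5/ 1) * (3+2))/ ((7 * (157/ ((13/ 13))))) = 25/ 1099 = 0.02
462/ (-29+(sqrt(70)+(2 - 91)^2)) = 0.06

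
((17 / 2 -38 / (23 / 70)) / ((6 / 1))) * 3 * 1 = -4929 / 92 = -53.58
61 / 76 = 0.80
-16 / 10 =-8 / 5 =-1.60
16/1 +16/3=64/3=21.33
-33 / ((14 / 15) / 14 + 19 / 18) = -2970 / 101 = -29.41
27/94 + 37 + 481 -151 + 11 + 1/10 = 88921/235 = 378.39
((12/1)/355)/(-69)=-4/8165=-0.00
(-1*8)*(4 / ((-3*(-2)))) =-16 / 3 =-5.33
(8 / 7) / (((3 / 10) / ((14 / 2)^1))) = 80 / 3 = 26.67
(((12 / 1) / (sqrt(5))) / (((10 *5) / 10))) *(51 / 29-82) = -27924 *sqrt(5) / 725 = -86.12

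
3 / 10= 0.30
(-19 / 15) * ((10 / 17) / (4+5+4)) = -38 / 663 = -0.06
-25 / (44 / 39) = -975 / 44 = -22.16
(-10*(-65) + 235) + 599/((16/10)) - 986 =2187/8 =273.38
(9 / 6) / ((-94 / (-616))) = 9.83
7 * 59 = 413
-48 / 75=-16 / 25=-0.64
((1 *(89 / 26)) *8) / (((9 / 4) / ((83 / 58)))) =59096 / 3393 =17.42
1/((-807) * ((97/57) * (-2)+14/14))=19/36853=0.00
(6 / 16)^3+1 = 539 / 512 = 1.05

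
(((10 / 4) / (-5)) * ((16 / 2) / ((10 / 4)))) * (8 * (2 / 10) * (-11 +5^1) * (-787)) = -302208 / 25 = -12088.32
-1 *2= -2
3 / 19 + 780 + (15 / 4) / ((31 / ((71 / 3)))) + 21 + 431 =2909709 / 2356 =1235.02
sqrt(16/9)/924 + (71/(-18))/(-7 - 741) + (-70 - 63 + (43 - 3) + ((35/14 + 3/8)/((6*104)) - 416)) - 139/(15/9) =-6451633987/10890880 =-592.39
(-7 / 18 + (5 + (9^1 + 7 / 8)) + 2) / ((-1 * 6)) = -1187 / 432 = -2.75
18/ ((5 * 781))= 18/ 3905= 0.00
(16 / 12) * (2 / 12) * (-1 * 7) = -1.56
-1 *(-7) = 7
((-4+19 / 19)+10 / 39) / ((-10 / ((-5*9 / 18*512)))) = -13696 / 39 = -351.18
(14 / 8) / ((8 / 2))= 7 / 16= 0.44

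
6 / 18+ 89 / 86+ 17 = 4739 / 258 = 18.37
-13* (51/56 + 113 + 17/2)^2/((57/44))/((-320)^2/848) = -4748599713/3813376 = -1245.25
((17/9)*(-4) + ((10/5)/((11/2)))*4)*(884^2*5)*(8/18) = -9439988480/891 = -10594824.33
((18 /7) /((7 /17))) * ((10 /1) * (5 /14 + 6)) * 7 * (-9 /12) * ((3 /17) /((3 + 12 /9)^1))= -108135 /1274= -84.88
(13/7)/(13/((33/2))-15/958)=410982/170891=2.40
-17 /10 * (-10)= 17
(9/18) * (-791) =-791/2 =-395.50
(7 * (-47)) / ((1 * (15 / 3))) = -329 / 5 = -65.80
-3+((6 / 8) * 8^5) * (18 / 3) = 147453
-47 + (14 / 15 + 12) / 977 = -688591 / 14655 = -46.99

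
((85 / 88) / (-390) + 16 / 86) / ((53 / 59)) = 0.20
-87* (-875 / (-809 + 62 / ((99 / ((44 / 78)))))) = -5343975 / 56767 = -94.14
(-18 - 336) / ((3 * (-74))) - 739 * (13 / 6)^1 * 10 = -1777118 / 111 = -16010.07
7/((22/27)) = 189/22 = 8.59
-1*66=-66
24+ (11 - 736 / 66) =787 / 33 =23.85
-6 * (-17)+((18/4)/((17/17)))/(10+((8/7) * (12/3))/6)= 46293/452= 102.42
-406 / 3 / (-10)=203 / 15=13.53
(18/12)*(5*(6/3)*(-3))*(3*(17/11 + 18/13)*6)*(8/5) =-543024/143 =-3797.37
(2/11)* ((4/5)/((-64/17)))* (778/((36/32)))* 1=-13226/495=-26.72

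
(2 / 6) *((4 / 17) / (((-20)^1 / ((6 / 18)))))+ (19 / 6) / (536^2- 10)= -21101 / 16279540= -0.00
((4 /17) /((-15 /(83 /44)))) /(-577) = 83 /1618485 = 0.00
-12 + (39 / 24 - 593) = -4827 / 8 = -603.38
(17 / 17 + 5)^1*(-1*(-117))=702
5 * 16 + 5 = 85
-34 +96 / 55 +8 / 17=-29718 / 935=-31.78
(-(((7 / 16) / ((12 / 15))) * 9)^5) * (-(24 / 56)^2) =569638321875 / 1073741824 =530.52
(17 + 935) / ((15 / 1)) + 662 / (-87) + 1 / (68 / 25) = 1663139 / 29580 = 56.23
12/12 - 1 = 0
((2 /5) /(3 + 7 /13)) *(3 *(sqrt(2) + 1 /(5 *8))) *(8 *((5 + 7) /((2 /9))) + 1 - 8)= 207.43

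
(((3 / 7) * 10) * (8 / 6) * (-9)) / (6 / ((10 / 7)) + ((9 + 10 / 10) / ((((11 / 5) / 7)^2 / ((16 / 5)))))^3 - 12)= -3188809800 / 2108269596363847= -0.00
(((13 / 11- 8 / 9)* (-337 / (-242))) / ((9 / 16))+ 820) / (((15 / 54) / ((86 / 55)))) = 15219111088 / 3294225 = 4619.94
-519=-519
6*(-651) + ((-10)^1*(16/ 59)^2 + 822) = -10737964/ 3481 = -3084.74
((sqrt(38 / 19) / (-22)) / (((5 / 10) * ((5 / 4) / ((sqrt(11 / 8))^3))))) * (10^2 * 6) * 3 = -298.50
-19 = -19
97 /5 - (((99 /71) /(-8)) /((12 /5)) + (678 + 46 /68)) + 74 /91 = -11570504797 /17573920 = -658.39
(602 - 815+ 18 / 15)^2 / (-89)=-504.04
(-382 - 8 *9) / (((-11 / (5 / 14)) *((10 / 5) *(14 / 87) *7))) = 98745 / 15092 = 6.54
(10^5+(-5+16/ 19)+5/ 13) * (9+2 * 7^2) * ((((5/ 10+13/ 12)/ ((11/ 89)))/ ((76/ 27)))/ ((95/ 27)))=14288960392263/ 1032460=13839722.98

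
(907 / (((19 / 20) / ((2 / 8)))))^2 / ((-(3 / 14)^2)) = -4030980100 / 3249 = -1240683.32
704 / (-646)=-352 / 323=-1.09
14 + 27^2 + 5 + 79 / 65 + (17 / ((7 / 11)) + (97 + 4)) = 399003 / 455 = 876.93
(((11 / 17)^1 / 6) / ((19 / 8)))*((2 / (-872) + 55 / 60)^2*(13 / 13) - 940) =-4418649796 / 103614201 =-42.65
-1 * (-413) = 413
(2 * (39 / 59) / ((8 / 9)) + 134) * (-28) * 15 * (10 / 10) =-3357375 / 59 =-56904.66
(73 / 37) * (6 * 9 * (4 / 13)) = 15768 / 481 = 32.78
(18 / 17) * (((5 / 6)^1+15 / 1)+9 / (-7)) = 1833 / 119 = 15.40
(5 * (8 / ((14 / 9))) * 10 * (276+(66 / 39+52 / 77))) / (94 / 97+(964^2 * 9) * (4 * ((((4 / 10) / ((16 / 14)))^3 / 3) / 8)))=48651591600000 / 40621911300971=1.20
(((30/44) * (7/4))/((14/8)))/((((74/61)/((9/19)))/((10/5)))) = 8235/15466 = 0.53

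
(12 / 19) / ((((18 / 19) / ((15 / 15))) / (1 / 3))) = 0.22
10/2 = 5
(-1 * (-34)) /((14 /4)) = 68 /7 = 9.71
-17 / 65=-0.26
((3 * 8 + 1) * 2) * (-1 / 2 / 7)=-25 / 7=-3.57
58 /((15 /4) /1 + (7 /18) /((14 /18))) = 232 /17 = 13.65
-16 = -16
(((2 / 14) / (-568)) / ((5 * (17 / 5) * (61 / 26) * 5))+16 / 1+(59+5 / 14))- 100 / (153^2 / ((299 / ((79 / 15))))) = 28075621924457 / 373770410580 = 75.11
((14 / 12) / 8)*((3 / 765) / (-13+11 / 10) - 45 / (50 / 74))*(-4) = 2020987 / 52020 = 38.85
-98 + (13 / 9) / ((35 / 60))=-2006 / 21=-95.52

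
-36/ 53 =-0.68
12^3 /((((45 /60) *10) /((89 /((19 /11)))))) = 1127808 /95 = 11871.66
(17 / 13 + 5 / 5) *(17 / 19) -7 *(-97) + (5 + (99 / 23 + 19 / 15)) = 58937744 / 85215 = 691.64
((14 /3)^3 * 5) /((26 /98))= 672280 /351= 1915.33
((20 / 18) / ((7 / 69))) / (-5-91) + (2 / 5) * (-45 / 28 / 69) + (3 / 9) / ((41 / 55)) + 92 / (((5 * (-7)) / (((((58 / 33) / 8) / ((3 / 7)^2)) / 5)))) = -239236429 / 784198800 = -0.31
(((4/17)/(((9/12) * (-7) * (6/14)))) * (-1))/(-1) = -16/153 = -0.10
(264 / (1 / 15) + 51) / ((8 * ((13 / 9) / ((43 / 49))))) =221751 / 728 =304.60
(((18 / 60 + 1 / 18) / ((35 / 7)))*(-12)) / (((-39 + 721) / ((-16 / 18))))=256 / 230175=0.00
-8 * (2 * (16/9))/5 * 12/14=-512/105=-4.88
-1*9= -9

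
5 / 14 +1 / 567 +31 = 35561 / 1134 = 31.36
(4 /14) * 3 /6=0.14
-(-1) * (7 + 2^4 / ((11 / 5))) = 157 / 11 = 14.27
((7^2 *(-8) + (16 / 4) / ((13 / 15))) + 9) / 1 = -4919 / 13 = -378.38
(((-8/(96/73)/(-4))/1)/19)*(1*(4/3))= 0.11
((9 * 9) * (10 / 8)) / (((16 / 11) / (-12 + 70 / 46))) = -1073655 / 1472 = -729.39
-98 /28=-7 /2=-3.50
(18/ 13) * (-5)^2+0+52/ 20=2419/ 65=37.22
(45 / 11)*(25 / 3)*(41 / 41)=375 / 11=34.09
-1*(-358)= 358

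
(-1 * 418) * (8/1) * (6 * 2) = -40128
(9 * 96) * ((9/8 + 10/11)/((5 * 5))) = 19332/275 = 70.30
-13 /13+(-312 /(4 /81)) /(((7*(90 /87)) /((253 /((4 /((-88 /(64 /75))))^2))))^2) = -350122434955683994823 /102760448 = -3407171161376.06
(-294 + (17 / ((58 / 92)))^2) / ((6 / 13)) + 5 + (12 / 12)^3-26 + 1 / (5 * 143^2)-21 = 231514582963 / 257964135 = 897.47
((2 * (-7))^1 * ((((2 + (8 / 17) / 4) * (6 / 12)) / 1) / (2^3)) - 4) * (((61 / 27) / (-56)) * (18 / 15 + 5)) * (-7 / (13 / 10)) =-7.88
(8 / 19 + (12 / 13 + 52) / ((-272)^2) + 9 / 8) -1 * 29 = -31355105 / 1142128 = -27.45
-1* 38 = -38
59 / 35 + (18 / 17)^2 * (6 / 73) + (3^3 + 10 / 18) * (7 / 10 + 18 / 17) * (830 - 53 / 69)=801270499949 / 19936665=40190.80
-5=-5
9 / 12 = 3 / 4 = 0.75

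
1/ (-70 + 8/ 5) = -5/ 342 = -0.01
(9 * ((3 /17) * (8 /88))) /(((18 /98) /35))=5145 /187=27.51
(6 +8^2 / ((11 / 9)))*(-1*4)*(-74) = 190032 / 11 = 17275.64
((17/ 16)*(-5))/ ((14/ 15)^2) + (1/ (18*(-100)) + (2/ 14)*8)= -3497117/ 705600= -4.96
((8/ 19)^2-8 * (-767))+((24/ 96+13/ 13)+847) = 10085513/ 1444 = 6984.43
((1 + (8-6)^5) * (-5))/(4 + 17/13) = -715/23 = -31.09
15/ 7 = 2.14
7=7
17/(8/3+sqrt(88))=-51/91+153 * sqrt(22)/364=1.41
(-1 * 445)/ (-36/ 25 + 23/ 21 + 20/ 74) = 8644125/ 1447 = 5973.83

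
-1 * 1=-1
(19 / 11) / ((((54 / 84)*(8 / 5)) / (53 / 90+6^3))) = 363.72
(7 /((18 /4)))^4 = 38416 /6561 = 5.86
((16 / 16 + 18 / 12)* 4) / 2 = 5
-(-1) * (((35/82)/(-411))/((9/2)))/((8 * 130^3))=-7/533111716800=-0.00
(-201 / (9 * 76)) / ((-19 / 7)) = 469 / 4332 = 0.11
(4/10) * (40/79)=16/79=0.20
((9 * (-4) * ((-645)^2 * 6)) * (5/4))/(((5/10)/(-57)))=12805249500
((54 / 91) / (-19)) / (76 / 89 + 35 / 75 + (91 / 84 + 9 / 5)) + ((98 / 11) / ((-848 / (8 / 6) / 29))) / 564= -0.01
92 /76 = 23 /19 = 1.21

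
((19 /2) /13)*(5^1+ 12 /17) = 1843 /442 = 4.17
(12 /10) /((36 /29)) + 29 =899 /30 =29.97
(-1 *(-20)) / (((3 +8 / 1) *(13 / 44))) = 80 / 13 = 6.15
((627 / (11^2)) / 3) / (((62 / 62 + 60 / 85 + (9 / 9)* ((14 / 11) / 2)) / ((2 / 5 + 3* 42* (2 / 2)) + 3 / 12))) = 818159 / 8760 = 93.40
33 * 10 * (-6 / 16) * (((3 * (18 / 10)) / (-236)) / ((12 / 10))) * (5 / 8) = 22275 / 15104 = 1.47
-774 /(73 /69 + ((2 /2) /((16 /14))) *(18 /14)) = -427248 /1205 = -354.56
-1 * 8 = -8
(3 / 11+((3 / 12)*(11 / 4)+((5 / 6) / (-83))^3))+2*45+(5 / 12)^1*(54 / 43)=91.48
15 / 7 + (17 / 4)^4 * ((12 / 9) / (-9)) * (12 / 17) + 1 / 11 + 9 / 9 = -342445 / 11088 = -30.88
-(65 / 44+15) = -725 / 44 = -16.48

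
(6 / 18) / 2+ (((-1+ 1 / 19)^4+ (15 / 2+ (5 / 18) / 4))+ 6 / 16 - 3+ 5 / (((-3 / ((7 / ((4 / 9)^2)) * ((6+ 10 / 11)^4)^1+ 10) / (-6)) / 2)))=27737015158952710 / 17172267849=1615221.44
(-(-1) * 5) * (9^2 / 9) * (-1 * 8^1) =-360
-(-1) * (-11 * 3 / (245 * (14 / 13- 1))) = -429 / 245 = -1.75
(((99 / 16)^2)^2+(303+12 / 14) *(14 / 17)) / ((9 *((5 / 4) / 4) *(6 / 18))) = 1830.39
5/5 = 1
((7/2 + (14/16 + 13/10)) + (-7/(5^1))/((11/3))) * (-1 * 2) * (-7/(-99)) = -16303/21780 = -0.75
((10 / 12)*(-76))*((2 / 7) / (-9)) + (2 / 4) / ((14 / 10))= 895 / 378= 2.37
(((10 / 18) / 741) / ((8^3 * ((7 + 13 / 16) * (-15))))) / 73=-1 / 5842044000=-0.00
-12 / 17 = -0.71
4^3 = 64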